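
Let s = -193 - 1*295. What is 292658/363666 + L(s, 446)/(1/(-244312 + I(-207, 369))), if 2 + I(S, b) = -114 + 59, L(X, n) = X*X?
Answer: -10581773459745959/181833 ≈ -5.8195e+10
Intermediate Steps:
s = -488 (s = -193 - 295 = -488)
L(X, n) = X²
I(S, b) = -57 (I(S, b) = -2 + (-114 + 59) = -2 - 55 = -57)
292658/363666 + L(s, 446)/(1/(-244312 + I(-207, 369))) = 292658/363666 + (-488)²/(1/(-244312 - 57)) = 292658*(1/363666) + 238144/(1/(-244369)) = 146329/181833 + 238144/(-1/244369) = 146329/181833 + 238144*(-244369) = 146329/181833 - 58195011136 = -10581773459745959/181833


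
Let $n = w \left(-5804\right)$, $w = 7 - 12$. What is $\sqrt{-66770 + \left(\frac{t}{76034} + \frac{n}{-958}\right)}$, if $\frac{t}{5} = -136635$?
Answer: $\frac{i \sqrt{88618313008736950110}}{36420286} \approx 258.48 i$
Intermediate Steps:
$t = -683175$ ($t = 5 \left(-136635\right) = -683175$)
$w = -5$ ($w = 7 - 12 = -5$)
$n = 29020$ ($n = \left(-5\right) \left(-5804\right) = 29020$)
$\sqrt{-66770 + \left(\frac{t}{76034} + \frac{n}{-958}\right)} = \sqrt{-66770 + \left(- \frac{683175}{76034} + \frac{29020}{-958}\right)} = \sqrt{-66770 + \left(\left(-683175\right) \frac{1}{76034} + 29020 \left(- \frac{1}{958}\right)\right)} = \sqrt{-66770 - \frac{1430494165}{36420286}} = \sqrt{- \frac{2433212990385}{36420286}} = \frac{i \sqrt{88618313008736950110}}{36420286}$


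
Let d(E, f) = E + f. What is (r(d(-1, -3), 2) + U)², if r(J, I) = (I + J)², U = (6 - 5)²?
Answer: 25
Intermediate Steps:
U = 1 (U = 1² = 1)
(r(d(-1, -3), 2) + U)² = ((2 + (-1 - 3))² + 1)² = ((2 - 4)² + 1)² = ((-2)² + 1)² = (4 + 1)² = 5² = 25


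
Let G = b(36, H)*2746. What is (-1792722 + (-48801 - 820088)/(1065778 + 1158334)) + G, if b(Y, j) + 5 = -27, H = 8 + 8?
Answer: -4182652551417/2224112 ≈ -1.8806e+6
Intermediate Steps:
H = 16
b(Y, j) = -32 (b(Y, j) = -5 - 27 = -32)
G = -87872 (G = -32*2746 = -87872)
(-1792722 + (-48801 - 820088)/(1065778 + 1158334)) + G = (-1792722 + (-48801 - 820088)/(1065778 + 1158334)) - 87872 = (-1792722 - 868889/2224112) - 87872 = -3987215381753/2224112 - 87872 = -4182652551417/2224112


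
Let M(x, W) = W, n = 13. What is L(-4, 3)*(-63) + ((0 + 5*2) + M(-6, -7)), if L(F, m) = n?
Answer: -816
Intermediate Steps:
L(F, m) = 13
L(-4, 3)*(-63) + ((0 + 5*2) + M(-6, -7)) = 13*(-63) + ((0 + 5*2) - 7) = -819 + ((0 + 10) - 7) = -819 + (10 - 7) = -819 + 3 = -816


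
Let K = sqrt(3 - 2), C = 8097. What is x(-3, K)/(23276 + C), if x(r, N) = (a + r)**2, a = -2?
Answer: 25/31373 ≈ 0.00079686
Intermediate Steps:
K = 1 (K = sqrt(1) = 1)
x(r, N) = (-2 + r)**2
x(-3, K)/(23276 + C) = (-2 - 3)**2/(23276 + 8097) = (-5)**2/31373 = 25*(1/31373) = 25/31373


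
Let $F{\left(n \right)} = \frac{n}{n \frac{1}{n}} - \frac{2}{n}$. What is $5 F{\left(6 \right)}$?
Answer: $\frac{85}{3} \approx 28.333$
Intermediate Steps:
$F{\left(n \right)} = n - \frac{2}{n}$ ($F{\left(n \right)} = \frac{n}{1} - \frac{2}{n} = n 1 - \frac{2}{n} = n - \frac{2}{n}$)
$5 F{\left(6 \right)} = 5 \left(6 - \frac{2}{6}\right) = 5 \left(6 - \frac{1}{3}\right) = 5 \cdot \frac{17}{3} = \frac{85}{3}$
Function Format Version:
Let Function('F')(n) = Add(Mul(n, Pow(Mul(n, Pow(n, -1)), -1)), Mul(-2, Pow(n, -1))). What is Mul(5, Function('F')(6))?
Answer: Rational(85, 3) ≈ 28.333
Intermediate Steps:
Function('F')(n) = Add(n, Mul(-2, Pow(n, -1))) (Function('F')(n) = Add(Mul(n, Pow(1, -1)), Mul(-2, Pow(n, -1))) = Add(Mul(n, 1), Mul(-2, Pow(n, -1))) = Add(n, Mul(-2, Pow(n, -1))))
Mul(5, Function('F')(6)) = Mul(5, Add(6, Mul(-2, Pow(6, -1)))) = Mul(5, Add(6, Mul(-2, Rational(1, 6)))) = Mul(5, Add(6, Rational(-1, 3))) = Mul(5, Rational(17, 3)) = Rational(85, 3)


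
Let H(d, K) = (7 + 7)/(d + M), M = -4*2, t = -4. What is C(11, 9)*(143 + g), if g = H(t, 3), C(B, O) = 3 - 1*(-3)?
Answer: 851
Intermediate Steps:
M = -8
C(B, O) = 6 (C(B, O) = 3 + 3 = 6)
H(d, K) = 14/(-8 + d) (H(d, K) = (7 + 7)/(d - 8) = 14/(-8 + d))
g = -7/6 (g = 14/(-8 - 4) = 14/(-12) = 14*(-1/12) = -7/6 ≈ -1.1667)
C(11, 9)*(143 + g) = 6*(143 - 7/6) = 6*(851/6) = 851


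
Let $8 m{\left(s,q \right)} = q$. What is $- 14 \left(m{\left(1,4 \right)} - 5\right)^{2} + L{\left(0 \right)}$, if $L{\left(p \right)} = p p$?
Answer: $- \frac{567}{2} \approx -283.5$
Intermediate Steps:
$m{\left(s,q \right)} = \frac{q}{8}$
$L{\left(p \right)} = p^{2}$
$- 14 \left(m{\left(1,4 \right)} - 5\right)^{2} + L{\left(0 \right)} = - 14 \left(\frac{1}{8} \cdot 4 - 5\right)^{2} + 0^{2} = - 14 \left(\frac{1}{2} - 5\right)^{2} + 0 = - 14 \left(- \frac{9}{2}\right)^{2} + 0 = \left(-14\right) \frac{81}{4} + 0 = - \frac{567}{2} + 0 = - \frac{567}{2}$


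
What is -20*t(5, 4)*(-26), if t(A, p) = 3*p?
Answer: 6240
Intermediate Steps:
-20*t(5, 4)*(-26) = -60*4*(-26) = -20*12*(-26) = -240*(-26) = 6240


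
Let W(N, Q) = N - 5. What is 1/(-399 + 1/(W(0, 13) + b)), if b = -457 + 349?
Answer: -113/45088 ≈ -0.0025062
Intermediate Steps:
W(N, Q) = -5 + N
b = -108
1/(-399 + 1/(W(0, 13) + b)) = 1/(-399 + 1/((-5 + 0) - 108)) = 1/(-399 + 1/(-5 - 108)) = 1/(-399 + 1/(-113)) = 1/(-399 - 1/113) = 1/(-45088/113) = -113/45088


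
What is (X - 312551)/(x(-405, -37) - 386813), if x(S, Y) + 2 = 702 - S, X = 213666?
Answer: 98885/385708 ≈ 0.25637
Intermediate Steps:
x(S, Y) = 700 - S (x(S, Y) = -2 + (702 - S) = 700 - S)
(X - 312551)/(x(-405, -37) - 386813) = (213666 - 312551)/((700 - 1*(-405)) - 386813) = -98885/((700 + 405) - 386813) = -98885/(1105 - 386813) = -98885/(-385708) = -98885*(-1/385708) = 98885/385708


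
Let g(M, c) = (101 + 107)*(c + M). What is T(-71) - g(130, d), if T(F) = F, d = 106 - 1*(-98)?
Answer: -69543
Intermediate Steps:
d = 204 (d = 106 + 98 = 204)
g(M, c) = 208*M + 208*c (g(M, c) = 208*(M + c) = 208*M + 208*c)
T(-71) - g(130, d) = -71 - (208*130 + 208*204) = -71 - (27040 + 42432) = -71 - 1*69472 = -71 - 69472 = -69543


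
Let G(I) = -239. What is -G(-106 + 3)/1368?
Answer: 239/1368 ≈ 0.17471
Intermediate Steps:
-G(-106 + 3)/1368 = -(-239)/1368 = -1*(-239/1368) = 239/1368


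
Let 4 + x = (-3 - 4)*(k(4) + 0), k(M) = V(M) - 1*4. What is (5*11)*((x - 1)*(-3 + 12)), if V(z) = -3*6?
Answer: 73755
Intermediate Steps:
V(z) = -18
k(M) = -22 (k(M) = -18 - 1*4 = -18 - 4 = -22)
x = 150 (x = -4 + (-3 - 4)*(-22 + 0) = -4 - 7*(-22) = -4 + 154 = 150)
(5*11)*((x - 1)*(-3 + 12)) = (5*11)*((150 - 1)*(-3 + 12)) = 55*(149*9) = 55*1341 = 73755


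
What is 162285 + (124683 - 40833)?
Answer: 246135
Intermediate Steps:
162285 + (124683 - 40833) = 162285 + 83850 = 246135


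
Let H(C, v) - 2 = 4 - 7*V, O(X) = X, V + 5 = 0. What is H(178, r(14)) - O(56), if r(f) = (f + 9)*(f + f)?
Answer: -15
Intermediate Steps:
V = -5 (V = -5 + 0 = -5)
r(f) = 2*f*(9 + f) (r(f) = (9 + f)*(2*f) = 2*f*(9 + f))
H(C, v) = 41 (H(C, v) = 2 + (4 - 7*(-5)) = 2 + (4 + 35) = 2 + 39 = 41)
H(178, r(14)) - O(56) = 41 - 1*56 = 41 - 56 = -15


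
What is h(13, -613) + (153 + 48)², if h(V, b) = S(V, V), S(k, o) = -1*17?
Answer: 40384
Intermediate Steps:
S(k, o) = -17
h(V, b) = -17
h(13, -613) + (153 + 48)² = -17 + (153 + 48)² = -17 + 201² = -17 + 40401 = 40384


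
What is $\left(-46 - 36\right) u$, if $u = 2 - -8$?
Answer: $-820$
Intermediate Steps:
$u = 10$ ($u = 2 + 8 = 10$)
$\left(-46 - 36\right) u = \left(-46 - 36\right) 10 = \left(-82\right) 10 = -820$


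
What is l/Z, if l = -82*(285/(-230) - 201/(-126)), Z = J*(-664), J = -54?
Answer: -1763/2164806 ≈ -0.00081439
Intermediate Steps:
Z = 35856 (Z = -54*(-664) = 35856)
l = -14104/483 (l = -82*(285*(-1/230) - 201*(-1/126)) = -82*(-57/46 + 67/42) = -82*172/483 = -14104/483 ≈ -29.201)
l/Z = -14104/483/35856 = -14104/483*1/35856 = -1763/2164806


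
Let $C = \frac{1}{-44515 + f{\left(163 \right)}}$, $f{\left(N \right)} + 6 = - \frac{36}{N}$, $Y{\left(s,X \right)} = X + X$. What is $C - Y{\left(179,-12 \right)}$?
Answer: $\frac{174166853}{7256959} \approx 24.0$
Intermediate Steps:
$Y{\left(s,X \right)} = 2 X$
$f{\left(N \right)} = -6 - \frac{36}{N}$
$C = - \frac{163}{7256959}$ ($C = \frac{1}{-44515 - \left(6 + \frac{36}{163}\right)} = \frac{1}{-44515 - \frac{1014}{163}} = \frac{1}{- \frac{7256959}{163}} = - \frac{163}{7256959} \approx -2.2461 \cdot 10^{-5}$)
$C - Y{\left(179,-12 \right)} = - \frac{163}{7256959} - 2 \left(-12\right) = - \frac{163}{7256959} - -24 = - \frac{163}{7256959} + 24 = \frac{174166853}{7256959}$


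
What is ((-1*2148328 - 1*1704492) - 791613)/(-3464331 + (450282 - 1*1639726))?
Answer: 4644433/4653775 ≈ 0.99799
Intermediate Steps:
((-1*2148328 - 1*1704492) - 791613)/(-3464331 + (450282 - 1*1639726)) = ((-2148328 - 1704492) - 791613)/(-3464331 + (450282 - 1639726)) = (-3852820 - 791613)/(-3464331 - 1189444) = -4644433/(-4653775) = -4644433*(-1/4653775) = 4644433/4653775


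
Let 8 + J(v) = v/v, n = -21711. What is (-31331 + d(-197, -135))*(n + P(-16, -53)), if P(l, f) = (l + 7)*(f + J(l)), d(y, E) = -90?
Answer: 665213991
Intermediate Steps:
J(v) = -7 (J(v) = -8 + v/v = -8 + 1 = -7)
P(l, f) = (-7 + f)*(7 + l) (P(l, f) = (l + 7)*(f - 7) = (7 + l)*(-7 + f) = (-7 + f)*(7 + l))
(-31331 + d(-197, -135))*(n + P(-16, -53)) = (-31331 - 90)*(-21711 + (-49 - 7*(-16) + 7*(-53) - 53*(-16))) = -31421*(-21711 + (-49 + 112 - 371 + 848)) = -31421*(-21711 + 540) = -31421*(-21171) = 665213991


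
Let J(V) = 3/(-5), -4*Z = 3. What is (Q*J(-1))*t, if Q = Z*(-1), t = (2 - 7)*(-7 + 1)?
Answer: -27/2 ≈ -13.500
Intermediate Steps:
Z = -¾ (Z = -¼*3 = -¾ ≈ -0.75000)
J(V) = -⅗ (J(V) = 3*(-⅕) = -⅗)
t = 30 (t = -5*(-6) = 30)
Q = ¾ (Q = -¾*(-1) = ¾ ≈ 0.75000)
(Q*J(-1))*t = ((¾)*(-⅗))*30 = -9/20*30 = -27/2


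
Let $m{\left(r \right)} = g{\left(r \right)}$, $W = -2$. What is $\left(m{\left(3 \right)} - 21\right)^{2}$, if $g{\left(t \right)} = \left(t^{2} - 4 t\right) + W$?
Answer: $676$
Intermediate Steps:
$g{\left(t \right)} = -2 + t^{2} - 4 t$ ($g{\left(t \right)} = \left(t^{2} - 4 t\right) - 2 = -2 + t^{2} - 4 t$)
$m{\left(r \right)} = -2 + r^{2} - 4 r$
$\left(m{\left(3 \right)} - 21\right)^{2} = \left(\left(-2 + 3^{2} - 12\right) - 21\right)^{2} = \left(\left(-2 + 9 - 12\right) - 21\right)^{2} = \left(-5 - 21\right)^{2} = \left(-26\right)^{2} = 676$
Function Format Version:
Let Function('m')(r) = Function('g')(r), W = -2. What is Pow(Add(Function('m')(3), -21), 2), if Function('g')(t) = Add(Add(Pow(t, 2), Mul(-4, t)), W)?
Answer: 676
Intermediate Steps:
Function('g')(t) = Add(-2, Pow(t, 2), Mul(-4, t)) (Function('g')(t) = Add(Add(Pow(t, 2), Mul(-4, t)), -2) = Add(-2, Pow(t, 2), Mul(-4, t)))
Function('m')(r) = Add(-2, Pow(r, 2), Mul(-4, r))
Pow(Add(Function('m')(3), -21), 2) = Pow(Add(Add(-2, Pow(3, 2), Mul(-4, 3)), -21), 2) = Pow(Add(Add(-2, 9, -12), -21), 2) = Pow(Add(-5, -21), 2) = Pow(-26, 2) = 676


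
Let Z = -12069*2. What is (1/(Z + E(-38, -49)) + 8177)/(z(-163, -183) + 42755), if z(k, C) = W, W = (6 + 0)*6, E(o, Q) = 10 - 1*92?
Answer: 198046939/1036398020 ≈ 0.19109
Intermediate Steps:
Z = -24138
E(o, Q) = -82 (E(o, Q) = 10 - 92 = -82)
W = 36 (W = 6*6 = 36)
z(k, C) = 36
(1/(Z + E(-38, -49)) + 8177)/(z(-163, -183) + 42755) = (1/(-24138 - 82) + 8177)/(36 + 42755) = (1/(-24220) + 8177)/42791 = (-1/24220 + 8177)*(1/42791) = (198046939/24220)*(1/42791) = 198046939/1036398020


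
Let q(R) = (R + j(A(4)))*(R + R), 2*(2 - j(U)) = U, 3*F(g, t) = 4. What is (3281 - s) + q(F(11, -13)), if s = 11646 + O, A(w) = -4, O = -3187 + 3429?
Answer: -77335/9 ≈ -8592.8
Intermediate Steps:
O = 242
F(g, t) = 4/3 (F(g, t) = (⅓)*4 = 4/3)
j(U) = 2 - U/2
q(R) = 2*R*(4 + R) (q(R) = (R + (2 - ½*(-4)))*(R + R) = (R + (2 + 2))*(2*R) = (R + 4)*(2*R) = (4 + R)*(2*R) = 2*R*(4 + R))
s = 11888 (s = 11646 + 242 = 11888)
(3281 - s) + q(F(11, -13)) = (3281 - 1*11888) + 2*(4/3)*(4 + 4/3) = (3281 - 11888) + 2*(4/3)*(16/3) = -8607 + 128/9 = -77335/9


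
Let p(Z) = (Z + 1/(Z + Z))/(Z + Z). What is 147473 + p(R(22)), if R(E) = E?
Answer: 285508697/1936 ≈ 1.4747e+5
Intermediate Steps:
p(Z) = (Z + 1/(2*Z))/(2*Z) (p(Z) = (Z + 1/(2*Z))/((2*Z)) = (Z + 1/(2*Z))*(1/(2*Z)) = (Z + 1/(2*Z))/(2*Z))
147473 + p(R(22)) = 147473 + (½ + (¼)/22²) = 147473 + (½ + (¼)*(1/484)) = 147473 + (½ + 1/1936) = 147473 + 969/1936 = 285508697/1936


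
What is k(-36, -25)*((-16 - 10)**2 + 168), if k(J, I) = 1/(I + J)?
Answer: -844/61 ≈ -13.836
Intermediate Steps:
k(-36, -25)*((-16 - 10)**2 + 168) = ((-16 - 10)**2 + 168)/(-25 - 36) = ((-26)**2 + 168)/(-61) = -(676 + 168)/61 = -1/61*844 = -844/61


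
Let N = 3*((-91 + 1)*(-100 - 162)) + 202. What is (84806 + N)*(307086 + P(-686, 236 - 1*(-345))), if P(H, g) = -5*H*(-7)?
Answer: 44088520848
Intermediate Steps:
P(H, g) = 35*H
N = 70942 (N = 3*(-90*(-262)) + 202 = 3*23580 + 202 = 70740 + 202 = 70942)
(84806 + N)*(307086 + P(-686, 236 - 1*(-345))) = (84806 + 70942)*(307086 + 35*(-686)) = 155748*(307086 - 24010) = 155748*283076 = 44088520848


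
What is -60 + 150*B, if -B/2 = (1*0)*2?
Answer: -60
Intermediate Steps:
B = 0 (B = -2*1*0*2 = -0*2 = -2*0 = 0)
-60 + 150*B = -60 + 150*0 = -60 + 0 = -60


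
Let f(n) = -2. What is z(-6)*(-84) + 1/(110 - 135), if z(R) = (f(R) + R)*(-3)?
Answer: -50401/25 ≈ -2016.0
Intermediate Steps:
z(R) = 6 - 3*R (z(R) = (-2 + R)*(-3) = 6 - 3*R)
z(-6)*(-84) + 1/(110 - 135) = (6 - 3*(-6))*(-84) + 1/(110 - 135) = (6 + 18)*(-84) + 1/(-25) = 24*(-84) - 1/25 = -2016 - 1/25 = -50401/25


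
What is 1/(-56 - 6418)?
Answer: -1/6474 ≈ -0.00015446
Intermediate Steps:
1/(-56 - 6418) = 1/(-6474) = -1/6474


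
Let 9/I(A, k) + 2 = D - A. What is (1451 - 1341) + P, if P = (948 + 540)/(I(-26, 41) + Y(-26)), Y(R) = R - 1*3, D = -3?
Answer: 1448/25 ≈ 57.920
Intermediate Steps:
I(A, k) = 9/(-5 - A) (I(A, k) = 9/(-2 + (-3 - A)) = 9/(-5 - A))
Y(R) = -3 + R (Y(R) = R - 3 = -3 + R)
P = -1302/25 (P = (948 + 540)/(-9/(5 - 26) + (-3 - 26)) = 1488/(-9/(-21) - 29) = 1488/(-9*(-1/21) - 29) = 1488/(3/7 - 29) = 1488/(-200/7) = 1488*(-7/200) = -1302/25 ≈ -52.080)
(1451 - 1341) + P = (1451 - 1341) - 1302/25 = 110 - 1302/25 = 1448/25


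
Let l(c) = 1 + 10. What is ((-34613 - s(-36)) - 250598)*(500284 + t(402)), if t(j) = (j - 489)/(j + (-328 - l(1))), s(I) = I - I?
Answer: -2996408227285/21 ≈ -1.4269e+11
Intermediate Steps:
l(c) = 11
s(I) = 0
t(j) = (-489 + j)/(-339 + j) (t(j) = (j - 489)/(j + (-328 - 1*11)) = (-489 + j)/(j + (-328 - 11)) = (-489 + j)/(j - 339) = (-489 + j)/(-339 + j))
((-34613 - s(-36)) - 250598)*(500284 + t(402)) = ((-34613 - 1*0) - 250598)*(500284 + (489 - 1*402)/(339 - 1*402)) = ((-34613 + 0) - 250598)*(500284 + (489 - 402)/(339 - 402)) = (-34613 - 250598)*(500284 + 87/(-63)) = -285211*(500284 - 1/63*87) = -285211*(500284 - 29/21) = -285211*10505935/21 = -2996408227285/21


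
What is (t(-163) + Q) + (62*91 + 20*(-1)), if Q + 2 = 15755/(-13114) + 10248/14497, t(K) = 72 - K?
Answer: 159003065661/27159094 ≈ 5854.5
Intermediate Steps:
Q = -67747897/27159094 (Q = -2 + (15755/(-13114) + 10248/14497) = -2 + (15755*(-1/13114) + 10248*(1/14497)) = -2 + (-15755/13114 + 1464/2071) = -2 - 13429709/27159094 = -67747897/27159094 ≈ -2.4945)
(t(-163) + Q) + (62*91 + 20*(-1)) = ((72 - 1*(-163)) - 67747897/27159094) + (62*91 + 20*(-1)) = ((72 + 163) - 67747897/27159094) + (5642 - 20) = (235 - 67747897/27159094) + 5622 = 6314639193/27159094 + 5622 = 159003065661/27159094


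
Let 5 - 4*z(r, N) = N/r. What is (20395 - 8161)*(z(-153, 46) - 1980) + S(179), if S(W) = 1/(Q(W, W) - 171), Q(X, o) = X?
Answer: -9876499993/408 ≈ -2.4207e+7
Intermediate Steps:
z(r, N) = 5/4 - N/(4*r)
S(W) = 1/(-171 + W) (S(W) = 1/(W - 171) = 1/(-171 + W))
(20395 - 8161)*(z(-153, 46) - 1980) + S(179) = (20395 - 8161)*((¼)*(-1*46 + 5*(-153))/(-153) - 1980) + 1/(-171 + 179) = 12234*((¼)*(-1/153)*(-46 - 765) - 1980) + 1/8 = 12234*((¼)*(-1/153)*(-811) - 1980) + ⅛ = 12234*(811/612 - 1980) + ⅛ = 12234*(-1210949/612) + ⅛ = -2469125011/102 + ⅛ = -9876499993/408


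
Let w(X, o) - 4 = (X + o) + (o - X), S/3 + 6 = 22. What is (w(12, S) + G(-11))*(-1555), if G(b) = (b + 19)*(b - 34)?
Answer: 404300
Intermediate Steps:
S = 48 (S = -18 + 3*22 = -18 + 66 = 48)
G(b) = (-34 + b)*(19 + b) (G(b) = (19 + b)*(-34 + b) = (-34 + b)*(19 + b))
w(X, o) = 4 + 2*o (w(X, o) = 4 + ((X + o) + (o - X)) = 4 + 2*o)
(w(12, S) + G(-11))*(-1555) = ((4 + 2*48) + (-646 + (-11)**2 - 15*(-11)))*(-1555) = ((4 + 96) + (-646 + 121 + 165))*(-1555) = (100 - 360)*(-1555) = -260*(-1555) = 404300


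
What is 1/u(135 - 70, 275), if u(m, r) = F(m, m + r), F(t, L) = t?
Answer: 1/65 ≈ 0.015385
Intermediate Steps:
u(m, r) = m
1/u(135 - 70, 275) = 1/(135 - 70) = 1/65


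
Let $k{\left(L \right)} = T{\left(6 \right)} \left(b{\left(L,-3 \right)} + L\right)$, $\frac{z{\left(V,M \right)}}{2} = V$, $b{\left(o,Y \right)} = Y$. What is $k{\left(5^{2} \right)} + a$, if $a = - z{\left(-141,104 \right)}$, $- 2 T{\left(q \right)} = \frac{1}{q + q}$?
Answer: $\frac{3373}{12} \approx 281.08$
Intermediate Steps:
$T{\left(q \right)} = - \frac{1}{4 q}$ ($T{\left(q \right)} = - \frac{1}{2 \left(q + q\right)} = - \frac{1}{2 \cdot 2 q} = - \frac{\frac{1}{2} \frac{1}{q}}{2} = - \frac{1}{4 q}$)
$z{\left(V,M \right)} = 2 V$
$a = 282$ ($a = - 2 \left(-141\right) = \left(-1\right) \left(-282\right) = 282$)
$k{\left(L \right)} = \frac{1}{8} - \frac{L}{24}$ ($k{\left(L \right)} = - \frac{1}{4 \cdot 6} \left(-3 + L\right) = \left(- \frac{1}{4}\right) \frac{1}{6} \left(-3 + L\right) = - \frac{-3 + L}{24} = \frac{1}{8} - \frac{L}{24}$)
$k{\left(5^{2} \right)} + a = \left(\frac{1}{8} - \frac{5^{2}}{24}\right) + 282 = \left(\frac{1}{8} - \frac{25}{24}\right) + 282 = - \frac{11}{12} + 282 = \frac{3373}{12}$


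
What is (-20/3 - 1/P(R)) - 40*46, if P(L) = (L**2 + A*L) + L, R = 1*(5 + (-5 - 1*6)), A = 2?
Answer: -33241/18 ≈ -1846.7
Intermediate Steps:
R = -6 (R = 1*(5 + (-5 - 6)) = 1*(5 - 11) = 1*(-6) = -6)
P(L) = L**2 + 3*L (P(L) = (L**2 + 2*L) + L = L**2 + 3*L)
(-20/3 - 1/P(R)) - 40*46 = (-20/3 - 1/((-6*(3 - 6)))) - 40*46 = (-20*1/3 - 1/((-6*(-3)))) - 1840 = (-20/3 - 1/18) - 1840 = -121/18 - 1840 = -33241/18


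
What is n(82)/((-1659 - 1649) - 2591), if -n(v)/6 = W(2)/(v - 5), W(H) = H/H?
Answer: 6/454223 ≈ 1.3209e-5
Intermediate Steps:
W(H) = 1
n(v) = -6/(-5 + v) (n(v) = -6/(v - 5) = -6/(-5 + v))
n(82)/((-1659 - 1649) - 2591) = (-6/(-5 + 82))/((-1659 - 1649) - 2591) = (-6/77)/(-3308 - 2591) = -6*1/77/(-5899) = -6/77*(-1/5899) = 6/454223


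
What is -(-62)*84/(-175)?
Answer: -744/25 ≈ -29.760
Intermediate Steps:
-(-62)*84/(-175) = -(-62)*84*(-1/175) = -(-62)*(-12)/25 = -62*12/25 = -744/25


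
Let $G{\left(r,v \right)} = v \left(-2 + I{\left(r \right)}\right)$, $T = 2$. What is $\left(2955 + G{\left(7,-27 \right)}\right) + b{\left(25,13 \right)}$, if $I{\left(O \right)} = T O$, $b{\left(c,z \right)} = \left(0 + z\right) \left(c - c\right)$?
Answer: $2631$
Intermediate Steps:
$b{\left(c,z \right)} = 0$ ($b{\left(c,z \right)} = z 0 = 0$)
$I{\left(O \right)} = 2 O$
$G{\left(r,v \right)} = v \left(-2 + 2 r\right)$
$\left(2955 + G{\left(7,-27 \right)}\right) + b{\left(25,13 \right)} = \left(2955 + 2 \left(-27\right) \left(-1 + 7\right)\right) + 0 = \left(2955 + 2 \left(-27\right) 6\right) + 0 = \left(2955 - 324\right) + 0 = 2631 + 0 = 2631$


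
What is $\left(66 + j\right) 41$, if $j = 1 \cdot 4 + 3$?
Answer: $2993$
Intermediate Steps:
$j = 7$ ($j = 4 + 3 = 7$)
$\left(66 + j\right) 41 = \left(66 + 7\right) 41 = 73 \cdot 41 = 2993$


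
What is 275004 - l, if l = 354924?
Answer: -79920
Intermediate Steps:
275004 - l = 275004 - 1*354924 = 275004 - 354924 = -79920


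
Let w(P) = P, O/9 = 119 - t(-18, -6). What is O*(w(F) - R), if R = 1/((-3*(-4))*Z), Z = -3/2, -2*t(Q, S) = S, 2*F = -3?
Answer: -1508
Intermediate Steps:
F = -3/2 (F = (½)*(-3) = -3/2 ≈ -1.5000)
t(Q, S) = -S/2
Z = -3/2 (Z = -3*½ = -3/2 ≈ -1.5000)
O = 1044 (O = 9*(119 - (-1)*(-6)/2) = 9*(119 - 1*3) = 9*(119 - 3) = 9*116 = 1044)
R = -1/18 (R = 1/(-3*(-4)*(-3/2)) = 1/(12*(-3/2)) = 1/(-18) = -1/18 ≈ -0.055556)
O*(w(F) - R) = 1044*(-3/2 - 1*(-1/18)) = 1044*(-3/2 + 1/18) = 1044*(-13/9) = -1508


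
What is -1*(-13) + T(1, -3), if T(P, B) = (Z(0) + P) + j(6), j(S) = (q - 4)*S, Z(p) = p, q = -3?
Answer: -28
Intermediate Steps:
j(S) = -7*S (j(S) = (-3 - 4)*S = -7*S)
T(P, B) = -42 + P (T(P, B) = (0 + P) - 7*6 = P - 42 = -42 + P)
-1*(-13) + T(1, -3) = -1*(-13) + (-42 + 1) = 13 - 41 = -28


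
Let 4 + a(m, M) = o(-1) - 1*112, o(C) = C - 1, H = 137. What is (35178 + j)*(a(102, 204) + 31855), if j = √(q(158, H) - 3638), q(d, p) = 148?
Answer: 1116444186 + 31737*I*√3490 ≈ 1.1164e+9 + 1.8749e+6*I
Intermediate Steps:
o(C) = -1 + C
a(m, M) = -118 (a(m, M) = -4 + ((-1 - 1) - 1*112) = -4 + (-2 - 112) = -4 - 114 = -118)
j = I*√3490 (j = √(148 - 3638) = √(-3490) = I*√3490 ≈ 59.076*I)
(35178 + j)*(a(102, 204) + 31855) = (35178 + I*√3490)*(-118 + 31855) = (35178 + I*√3490)*31737 = 1116444186 + 31737*I*√3490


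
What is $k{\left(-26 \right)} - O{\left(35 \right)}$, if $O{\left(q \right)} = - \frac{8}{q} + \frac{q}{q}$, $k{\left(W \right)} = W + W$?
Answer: $- \frac{1847}{35} \approx -52.771$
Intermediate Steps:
$k{\left(W \right)} = 2 W$
$O{\left(q \right)} = 1 - \frac{8}{q}$ ($O{\left(q \right)} = - \frac{8}{q} + 1 = 1 - \frac{8}{q}$)
$k{\left(-26 \right)} - O{\left(35 \right)} = 2 \left(-26\right) - \frac{-8 + 35}{35} = -52 - \frac{1}{35} \cdot 27 = -52 - \frac{27}{35} = - \frac{1847}{35}$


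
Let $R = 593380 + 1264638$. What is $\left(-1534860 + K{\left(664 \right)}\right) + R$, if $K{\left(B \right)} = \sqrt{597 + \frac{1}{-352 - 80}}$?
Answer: $323158 + \frac{\sqrt{773709}}{36} \approx 3.2318 \cdot 10^{5}$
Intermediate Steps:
$K{\left(B \right)} = \frac{\sqrt{773709}}{36}$ ($K{\left(B \right)} = \sqrt{597 + \frac{1}{-432}} = \sqrt{597 - \frac{1}{432}} = \sqrt{\frac{257903}{432}} = \frac{\sqrt{773709}}{36}$)
$R = 1858018$
$\left(-1534860 + K{\left(664 \right)}\right) + R = \left(-1534860 + \frac{\sqrt{773709}}{36}\right) + 1858018 = 323158 + \frac{\sqrt{773709}}{36}$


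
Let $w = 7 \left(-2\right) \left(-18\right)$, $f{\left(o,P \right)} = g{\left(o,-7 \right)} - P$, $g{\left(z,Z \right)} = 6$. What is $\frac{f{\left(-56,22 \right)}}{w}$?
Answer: $- \frac{4}{63} \approx -0.063492$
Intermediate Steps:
$f{\left(o,P \right)} = 6 - P$
$w = 252$ ($w = \left(-14\right) \left(-18\right) = 252$)
$\frac{f{\left(-56,22 \right)}}{w} = \frac{6 - 22}{252} = \left(6 - 22\right) \frac{1}{252} = \left(-16\right) \frac{1}{252} = - \frac{4}{63}$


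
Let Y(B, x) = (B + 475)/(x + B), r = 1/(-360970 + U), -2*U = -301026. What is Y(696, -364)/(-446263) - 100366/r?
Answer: 3129528823192471621/148159316 ≈ 2.1123e+10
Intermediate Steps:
U = 150513 (U = -½*(-301026) = 150513)
r = -1/210457 (r = 1/(-360970 + 150513) = 1/(-210457) = -1/210457 ≈ -4.7516e-6)
Y(B, x) = (475 + B)/(B + x)
Y(696, -364)/(-446263) - 100366/r = ((475 + 696)/(696 - 364))/(-446263) - 100366/(-1/210457) = (1171/332)*(-1/446263) - 100366*(-210457) = ((1/332)*1171)*(-1/446263) + 21122727262 = (1171/332)*(-1/446263) + 21122727262 = -1171/148159316 + 21122727262 = 3129528823192471621/148159316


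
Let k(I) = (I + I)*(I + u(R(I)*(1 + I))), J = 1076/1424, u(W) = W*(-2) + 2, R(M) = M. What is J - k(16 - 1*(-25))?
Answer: 99282261/356 ≈ 2.7888e+5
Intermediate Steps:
u(W) = 2 - 2*W (u(W) = -2*W + 2 = 2 - 2*W)
J = 269/356 (J = 1076*(1/1424) = 269/356 ≈ 0.75562)
k(I) = 2*I*(2 + I - 2*I*(1 + I)) (k(I) = (I + I)*(I + (2 - 2*I*(1 + I))) = (2*I)*(I + (2 - 2*I*(1 + I))) = (2*I)*(2 + I - 2*I*(1 + I)) = 2*I*(2 + I - 2*I*(1 + I)))
J - k(16 - 1*(-25)) = 269/356 - 2*(16 - 1*(-25))*(2 - (16 - 1*(-25)) - 2*(16 - 1*(-25))²) = 269/356 - 2*(16 + 25)*(2 - (16 + 25) - 2*(16 + 25)²) = 269/356 - 2*41*(2 - 1*41 - 2*41²) = 269/356 - 2*41*(2 - 41 - 2*1681) = 269/356 - 2*41*(2 - 41 - 3362) = 269/356 - 2*41*(-3401) = 269/356 - 1*(-278882) = 269/356 + 278882 = 99282261/356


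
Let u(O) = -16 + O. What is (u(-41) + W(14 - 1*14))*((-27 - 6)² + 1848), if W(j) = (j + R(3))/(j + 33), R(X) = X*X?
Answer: -166608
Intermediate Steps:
R(X) = X²
W(j) = (9 + j)/(33 + j) (W(j) = (j + 3²)/(j + 33) = (j + 9)/(33 + j) = (9 + j)/(33 + j))
(u(-41) + W(14 - 1*14))*((-27 - 6)² + 1848) = ((-16 - 41) + (9 + (14 - 1*14))/(33 + (14 - 1*14)))*((-27 - 6)² + 1848) = (-57 + (9 + (14 - 14))/(33 + (14 - 14)))*((-33)² + 1848) = (-57 + (9 + 0)/(33 + 0))*(1089 + 1848) = (-57 + 9/33)*2937 = (-57 + (1/33)*9)*2937 = (-57 + 3/11)*2937 = -624/11*2937 = -166608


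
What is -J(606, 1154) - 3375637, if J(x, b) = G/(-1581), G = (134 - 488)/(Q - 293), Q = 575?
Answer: -250833458618/74307 ≈ -3.3756e+6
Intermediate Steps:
G = -59/47 (G = (134 - 488)/(575 - 293) = -354/282 = -354*1/282 = -59/47 ≈ -1.2553)
J(x, b) = 59/74307 (J(x, b) = -59/47/(-1581) = -59/47*(-1/1581) = 59/74307)
-J(606, 1154) - 3375637 = -1*59/74307 - 3375637 = -59/74307 - 3375637 = -250833458618/74307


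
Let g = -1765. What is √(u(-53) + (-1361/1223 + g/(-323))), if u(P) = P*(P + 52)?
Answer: 3*√994398996149/395029 ≈ 7.5731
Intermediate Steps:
u(P) = P*(52 + P)
√(u(-53) + (-1361/1223 + g/(-323))) = √(-53*(52 - 53) + (-1361/1223 - 1765/(-323))) = √(-53*(-1) + (-1361*1/1223 - 1765*(-1/323))) = √(53 + (-1361/1223 + 1765/323)) = √(53 + 1718992/395029) = √(22655529/395029) = 3*√994398996149/395029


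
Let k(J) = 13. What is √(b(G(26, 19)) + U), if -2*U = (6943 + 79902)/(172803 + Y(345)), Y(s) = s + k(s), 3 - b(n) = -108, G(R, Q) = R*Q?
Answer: 7*√271084584466/346322 ≈ 10.524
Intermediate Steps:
G(R, Q) = Q*R
b(n) = 111 (b(n) = 3 - 1*(-108) = 3 + 108 = 111)
Y(s) = 13 + s (Y(s) = s + 13 = 13 + s)
U = -86845/346322 (U = -(6943 + 79902)/(2*(172803 + (13 + 345))) = -86845/(2*(172803 + 358)) = -86845/(2*173161) = -½*86845/173161 = -86845/346322 ≈ -0.25076)
√(b(G(26, 19)) + U) = √(111 - 86845/346322) = √(38354897/346322) = 7*√271084584466/346322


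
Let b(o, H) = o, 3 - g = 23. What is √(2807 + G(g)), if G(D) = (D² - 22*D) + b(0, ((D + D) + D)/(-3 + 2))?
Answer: √3647 ≈ 60.390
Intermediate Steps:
g = -20 (g = 3 - 1*23 = 3 - 23 = -20)
G(D) = D² - 22*D (G(D) = (D² - 22*D) + 0 = D² - 22*D)
√(2807 + G(g)) = √(2807 - 20*(-22 - 20)) = √(2807 - 20*(-42)) = √(2807 + 840) = √3647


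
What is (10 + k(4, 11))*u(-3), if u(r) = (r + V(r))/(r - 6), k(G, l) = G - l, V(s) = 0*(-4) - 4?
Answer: 7/3 ≈ 2.3333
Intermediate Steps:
V(s) = -4 (V(s) = 0 - 4 = -4)
u(r) = (-4 + r)/(-6 + r) (u(r) = (r - 4)/(r - 6) = (-4 + r)/(-6 + r))
(10 + k(4, 11))*u(-3) = (10 + (4 - 1*11))*((-4 - 3)/(-6 - 3)) = (10 + (4 - 11))*(-7/(-9)) = (10 - 7)*(-1/9*(-7)) = 3*(7/9) = 7/3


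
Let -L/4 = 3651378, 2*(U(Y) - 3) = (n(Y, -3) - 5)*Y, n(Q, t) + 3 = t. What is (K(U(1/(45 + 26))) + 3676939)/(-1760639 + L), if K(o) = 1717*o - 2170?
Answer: -522529753/2323993442 ≈ -0.22484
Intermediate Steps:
n(Q, t) = -3 + t
U(Y) = 3 - 11*Y/2 (U(Y) = 3 + (((-3 - 3) - 5)*Y)/2 = 3 + ((-6 - 5)*Y)/2 = 3 + (-11*Y)/2 = 3 - 11*Y/2)
L = -14605512 (L = -4*3651378 = -14605512)
K(o) = -2170 + 1717*o
(K(U(1/(45 + 26))) + 3676939)/(-1760639 + L) = ((-2170 + 1717*(3 - 11/(2*(45 + 26)))) + 3676939)/(-1760639 - 14605512) = ((-2170 + 1717*(3 - 11/2/71)) + 3676939)/(-16366151) = ((-2170 + 1717*(3 - 11/2*1/71)) + 3676939)*(-1/16366151) = ((-2170 + 1717*(3 - 11/142)) + 3676939)*(-1/16366151) = ((-2170 + 1717*(415/142)) + 3676939)*(-1/16366151) = ((-2170 + 712555/142) + 3676939)*(-1/16366151) = (404415/142 + 3676939)*(-1/16366151) = (522529753/142)*(-1/16366151) = -522529753/2323993442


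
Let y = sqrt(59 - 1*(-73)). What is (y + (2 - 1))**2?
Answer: 133 + 4*sqrt(33) ≈ 155.98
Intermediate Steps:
y = 2*sqrt(33) (y = sqrt(59 + 73) = sqrt(132) = 2*sqrt(33) ≈ 11.489)
(y + (2 - 1))**2 = (2*sqrt(33) + (2 - 1))**2 = (2*sqrt(33) + 1)**2 = (1 + 2*sqrt(33))**2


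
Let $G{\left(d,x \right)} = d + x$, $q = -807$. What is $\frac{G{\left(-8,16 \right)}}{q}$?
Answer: $- \frac{8}{807} \approx -0.0099133$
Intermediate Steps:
$\frac{G{\left(-8,16 \right)}}{q} = \frac{-8 + 16}{-807} = 8 \left(- \frac{1}{807}\right) = - \frac{8}{807}$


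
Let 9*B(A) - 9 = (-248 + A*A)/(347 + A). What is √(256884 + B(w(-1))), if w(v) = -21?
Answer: √245706455258/978 ≈ 506.84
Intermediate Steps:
B(A) = 1 + (-248 + A²)/(9*(347 + A)) (B(A) = 1 + ((-248 + A*A)/(347 + A))/9 = 1 + ((-248 + A²)/(347 + A))/9 = 1 + (-248 + A²)/(9*(347 + A)))
√(256884 + B(w(-1))) = √(256884 + (2875 + (-21)² + 9*(-21))/(9*(347 - 21))) = √(256884 + (⅑)*(2875 + 441 - 189)/326) = √(256884 + (⅑)*(1/326)*3127) = √(256884 + 3127/2934) = √(753700783/2934) = √245706455258/978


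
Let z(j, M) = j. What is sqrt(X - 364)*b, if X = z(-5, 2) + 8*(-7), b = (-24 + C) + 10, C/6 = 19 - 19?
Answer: -70*I*sqrt(17) ≈ -288.62*I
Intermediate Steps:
C = 0 (C = 6*(19 - 19) = 6*0 = 0)
b = -14 (b = (-24 + 0) + 10 = -24 + 10 = -14)
X = -61 (X = -5 + 8*(-7) = -5 - 56 = -61)
sqrt(X - 364)*b = sqrt(-61 - 364)*(-14) = sqrt(-425)*(-14) = (5*I*sqrt(17))*(-14) = -70*I*sqrt(17)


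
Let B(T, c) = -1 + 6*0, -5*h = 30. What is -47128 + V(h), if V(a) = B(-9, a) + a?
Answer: -47135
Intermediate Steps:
h = -6 (h = -⅕*30 = -6)
B(T, c) = -1 (B(T, c) = -1 + 0 = -1)
V(a) = -1 + a
-47128 + V(h) = -47128 + (-1 - 6) = -47128 - 7 = -47135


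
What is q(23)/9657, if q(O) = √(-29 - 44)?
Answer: I*√73/9657 ≈ 0.00088475*I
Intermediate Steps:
q(O) = I*√73 (q(O) = √(-73) = I*√73)
q(23)/9657 = (I*√73)/9657 = (I*√73)*(1/9657) = I*√73/9657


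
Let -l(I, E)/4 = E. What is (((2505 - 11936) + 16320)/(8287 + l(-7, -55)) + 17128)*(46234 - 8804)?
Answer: 5454104402550/8507 ≈ 6.4113e+8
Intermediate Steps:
l(I, E) = -4*E
(((2505 - 11936) + 16320)/(8287 + l(-7, -55)) + 17128)*(46234 - 8804) = (((2505 - 11936) + 16320)/(8287 - 4*(-55)) + 17128)*(46234 - 8804) = ((-9431 + 16320)/(8287 + 220) + 17128)*37430 = (6889/8507 + 17128)*37430 = (145714785/8507)*37430 = 5454104402550/8507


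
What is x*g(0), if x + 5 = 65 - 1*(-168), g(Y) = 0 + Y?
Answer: 0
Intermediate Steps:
g(Y) = Y
x = 228 (x = -5 + (65 - 1*(-168)) = -5 + (65 + 168) = -5 + 233 = 228)
x*g(0) = 228*0 = 0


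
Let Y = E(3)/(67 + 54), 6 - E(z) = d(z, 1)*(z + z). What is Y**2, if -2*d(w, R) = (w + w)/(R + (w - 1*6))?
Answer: 9/14641 ≈ 0.00061471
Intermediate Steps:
d(w, R) = -w/(-6 + R + w) (d(w, R) = -(w + w)/(2*(R + (w - 1*6))) = -2*w/(2*(R + (w - 6))) = -2*w/(2*(R + (-6 + w))) = -2*w/(2*(-6 + R + w)) = -w/(-6 + R + w))
E(z) = 6 + 2*z**2/(-5 + z) (E(z) = 6 - (-z/(-6 + 1 + z))*(z + z) = 6 - (-z/(-5 + z))*2*z = 6 - (-2)*z**2/(-5 + z) = 6 + 2*z**2/(-5 + z))
Y = -3/121 (Y = (2*(-15 + 3**2 + 3*3)/(-5 + 3))/(67 + 54) = (2*(-15 + 9 + 9)/(-2))/121 = (2*(-1/2)*3)*(1/121) = -3*1/121 = -3/121 ≈ -0.024793)
Y**2 = (-3/121)**2 = 9/14641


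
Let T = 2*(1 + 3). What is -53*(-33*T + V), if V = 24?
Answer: 12720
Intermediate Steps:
T = 8 (T = 2*4 = 8)
-53*(-33*T + V) = -53*(-33*8 + 24) = -53*(-264 + 24) = -53*(-240) = 12720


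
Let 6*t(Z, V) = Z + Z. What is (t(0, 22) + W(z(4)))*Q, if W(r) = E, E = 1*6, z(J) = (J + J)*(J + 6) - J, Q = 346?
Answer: 2076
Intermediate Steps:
z(J) = -J + 2*J*(6 + J) (z(J) = (2*J)*(6 + J) - J = 2*J*(6 + J) - J = -J + 2*J*(6 + J))
t(Z, V) = Z/3 (t(Z, V) = (Z + Z)/6 = (2*Z)/6 = Z/3)
E = 6
W(r) = 6
(t(0, 22) + W(z(4)))*Q = ((⅓)*0 + 6)*346 = (0 + 6)*346 = 6*346 = 2076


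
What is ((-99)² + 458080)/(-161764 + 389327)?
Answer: 467881/227563 ≈ 2.0560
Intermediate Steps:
((-99)² + 458080)/(-161764 + 389327) = (9801 + 458080)/227563 = 467881*(1/227563) = 467881/227563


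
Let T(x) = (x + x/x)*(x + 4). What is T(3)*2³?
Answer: 224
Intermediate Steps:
T(x) = (1 + x)*(4 + x) (T(x) = (x + 1)*(4 + x) = (1 + x)*(4 + x))
T(3)*2³ = (4 + 3² + 5*3)*2³ = (4 + 9 + 15)*8 = 28*8 = 224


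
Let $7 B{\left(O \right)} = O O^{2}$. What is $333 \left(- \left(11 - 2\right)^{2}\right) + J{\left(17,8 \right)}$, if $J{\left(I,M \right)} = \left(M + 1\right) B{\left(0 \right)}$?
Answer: $-26973$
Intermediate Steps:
$B{\left(O \right)} = \frac{O^{3}}{7}$ ($B{\left(O \right)} = \frac{O O^{2}}{7} = \frac{O^{3}}{7}$)
$J{\left(I,M \right)} = 0$ ($J{\left(I,M \right)} = \left(M + 1\right) \frac{0^{3}}{7} = \left(1 + M\right) \frac{1}{7} \cdot 0 = \left(1 + M\right) 0 = 0$)
$333 \left(- \left(11 - 2\right)^{2}\right) + J{\left(17,8 \right)} = 333 \left(- \left(11 - 2\right)^{2}\right) + 0 = 333 \left(- 9^{2}\right) + 0 = 333 \left(\left(-1\right) 81\right) + 0 = 333 \left(-81\right) + 0 = -26973 + 0 = -26973$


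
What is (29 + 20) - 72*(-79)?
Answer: 5737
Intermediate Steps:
(29 + 20) - 72*(-79) = 49 + 5688 = 5737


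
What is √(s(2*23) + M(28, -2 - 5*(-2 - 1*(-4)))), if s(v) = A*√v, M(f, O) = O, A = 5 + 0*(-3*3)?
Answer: √(-12 + 5*√46) ≈ 4.6810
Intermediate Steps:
A = 5 (A = 5 + 0*(-9) = 5 + 0 = 5)
s(v) = 5*√v
√(s(2*23) + M(28, -2 - 5*(-2 - 1*(-4)))) = √(5*√(2*23) + (-2 - 5*(-2 - 1*(-4)))) = √(5*√46 + (-2 - 5*(-2 + 4))) = √(5*√46 + (-2 - 5*2)) = √(5*√46 + (-2 - 10)) = √(5*√46 - 12) = √(-12 + 5*√46)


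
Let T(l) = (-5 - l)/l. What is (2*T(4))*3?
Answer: -27/2 ≈ -13.500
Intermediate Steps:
T(l) = (-5 - l)/l
(2*T(4))*3 = (2*((-5 - 1*4)/4))*3 = (2*((-5 - 4)/4))*3 = (2*((¼)*(-9)))*3 = (2*(-9/4))*3 = -9/2*3 = -27/2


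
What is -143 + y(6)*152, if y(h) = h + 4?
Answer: 1377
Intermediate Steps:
y(h) = 4 + h
-143 + y(6)*152 = -143 + (4 + 6)*152 = -143 + 10*152 = -143 + 1520 = 1377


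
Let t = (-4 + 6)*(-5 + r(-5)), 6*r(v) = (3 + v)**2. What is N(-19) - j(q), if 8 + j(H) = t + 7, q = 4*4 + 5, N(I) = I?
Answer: -28/3 ≈ -9.3333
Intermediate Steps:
r(v) = (3 + v)**2/6
t = -26/3 (t = (-4 + 6)*(-5 + (3 - 5)**2/6) = 2*(-5 + (1/6)*(-2)**2) = 2*(-5 + (1/6)*4) = 2*(-5 + 2/3) = 2*(-13/3) = -26/3 ≈ -8.6667)
q = 21 (q = 16 + 5 = 21)
j(H) = -29/3 (j(H) = -8 + (-26/3 + 7) = -8 - 5/3 = -29/3)
N(-19) - j(q) = -19 - 1*(-29/3) = -19 + 29/3 = -28/3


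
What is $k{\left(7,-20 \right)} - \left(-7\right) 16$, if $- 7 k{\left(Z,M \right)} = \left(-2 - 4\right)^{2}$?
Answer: $\frac{748}{7} \approx 106.86$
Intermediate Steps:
$k{\left(Z,M \right)} = - \frac{36}{7}$ ($k{\left(Z,M \right)} = - \frac{\left(-2 - 4\right)^{2}}{7} = - \frac{\left(-6\right)^{2}}{7} = \left(- \frac{1}{7}\right) 36 = - \frac{36}{7}$)
$k{\left(7,-20 \right)} - \left(-7\right) 16 = - \frac{36}{7} - \left(-7\right) 16 = - \frac{36}{7} - -112 = - \frac{36}{7} + 112 = \frac{748}{7}$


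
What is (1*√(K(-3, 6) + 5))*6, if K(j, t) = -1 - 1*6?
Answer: 6*I*√2 ≈ 8.4853*I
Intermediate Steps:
K(j, t) = -7 (K(j, t) = -1 - 6 = -7)
(1*√(K(-3, 6) + 5))*6 = (1*√(-7 + 5))*6 = (1*√(-2))*6 = (1*(I*√2))*6 = (I*√2)*6 = 6*I*√2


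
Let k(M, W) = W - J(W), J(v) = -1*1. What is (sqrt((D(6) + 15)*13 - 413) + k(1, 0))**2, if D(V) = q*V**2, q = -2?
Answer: (1 + I*sqrt(1154))**2 ≈ -1153.0 + 67.941*I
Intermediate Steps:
D(V) = -2*V**2
J(v) = -1
k(M, W) = 1 + W (k(M, W) = W - 1*(-1) = W + 1 = 1 + W)
(sqrt((D(6) + 15)*13 - 413) + k(1, 0))**2 = (sqrt((-2*6**2 + 15)*13 - 413) + (1 + 0))**2 = (sqrt((-2*36 + 15)*13 - 413) + 1)**2 = (sqrt((-72 + 15)*13 - 413) + 1)**2 = (sqrt(-57*13 - 413) + 1)**2 = (sqrt(-741 - 413) + 1)**2 = (sqrt(-1154) + 1)**2 = (I*sqrt(1154) + 1)**2 = (1 + I*sqrt(1154))**2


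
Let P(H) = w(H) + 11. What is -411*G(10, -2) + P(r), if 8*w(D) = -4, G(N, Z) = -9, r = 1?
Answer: 7419/2 ≈ 3709.5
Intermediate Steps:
w(D) = -½ (w(D) = (⅛)*(-4) = -½)
P(H) = 21/2 (P(H) = -½ + 11 = 21/2)
-411*G(10, -2) + P(r) = -411*(-9) + 21/2 = 3699 + 21/2 = 7419/2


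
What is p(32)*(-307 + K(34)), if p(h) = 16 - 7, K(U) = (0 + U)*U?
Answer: 7641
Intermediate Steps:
K(U) = U² (K(U) = U*U = U²)
p(h) = 9
p(32)*(-307 + K(34)) = 9*(-307 + 34²) = 9*(-307 + 1156) = 9*849 = 7641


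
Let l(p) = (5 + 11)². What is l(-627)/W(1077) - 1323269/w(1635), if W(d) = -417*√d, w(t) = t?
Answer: -1323269/1635 - 256*√1077/449109 ≈ -809.36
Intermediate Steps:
l(p) = 256 (l(p) = 16² = 256)
l(-627)/W(1077) - 1323269/w(1635) = 256/((-417*√1077)) - 1323269/1635 = 256*(-√1077/449109) - 1323269*1/1635 = -256*√1077/449109 - 1323269/1635 = -1323269/1635 - 256*√1077/449109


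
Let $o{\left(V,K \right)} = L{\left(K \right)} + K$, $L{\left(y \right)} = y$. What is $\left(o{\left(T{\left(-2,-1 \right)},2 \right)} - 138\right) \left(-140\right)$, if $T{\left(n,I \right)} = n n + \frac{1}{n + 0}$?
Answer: $18760$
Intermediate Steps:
$T{\left(n,I \right)} = \frac{1}{n} + n^{2}$ ($T{\left(n,I \right)} = n^{2} + \frac{1}{n} = \frac{1}{n} + n^{2}$)
$o{\left(V,K \right)} = 2 K$ ($o{\left(V,K \right)} = K + K = 2 K$)
$\left(o{\left(T{\left(-2,-1 \right)},2 \right)} - 138\right) \left(-140\right) = \left(2 \cdot 2 - 138\right) \left(-140\right) = \left(4 - 138\right) \left(-140\right) = \left(-134\right) \left(-140\right) = 18760$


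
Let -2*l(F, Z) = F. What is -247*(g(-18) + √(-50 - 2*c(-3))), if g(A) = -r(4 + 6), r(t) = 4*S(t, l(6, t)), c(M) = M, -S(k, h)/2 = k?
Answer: -19760 - 494*I*√11 ≈ -19760.0 - 1638.4*I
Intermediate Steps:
l(F, Z) = -F/2
S(k, h) = -2*k
r(t) = -8*t (r(t) = 4*(-2*t) = -8*t)
g(A) = 80 (g(A) = -(-8)*(4 + 6) = -(-8)*10 = -1*(-80) = 80)
-247*(g(-18) + √(-50 - 2*c(-3))) = -247*(80 + √(-50 - 2*(-3))) = -247*(80 + √(-50 + 6)) = -247*(80 + √(-44)) = -247*(80 + 2*I*√11) = -19760 - 494*I*√11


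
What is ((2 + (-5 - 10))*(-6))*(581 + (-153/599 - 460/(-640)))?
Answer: 434674071/9584 ≈ 45354.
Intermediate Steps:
((2 + (-5 - 10))*(-6))*(581 + (-153/599 - 460/(-640))) = ((2 - 15)*(-6))*(581 + (-153*1/599 - 460*(-1/640))) = (-13*(-6))*(581 + (-153/599 + 23/32)) = 78*(581 + 8881/19168) = 78*(11145489/19168) = 434674071/9584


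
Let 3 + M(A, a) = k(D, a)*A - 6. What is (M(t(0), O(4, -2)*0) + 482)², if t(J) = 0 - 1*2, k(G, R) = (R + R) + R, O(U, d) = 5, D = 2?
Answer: 223729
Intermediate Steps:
k(G, R) = 3*R (k(G, R) = 2*R + R = 3*R)
t(J) = -2 (t(J) = 0 - 2 = -2)
M(A, a) = -9 + 3*A*a (M(A, a) = -3 + ((3*a)*A - 6) = -3 + (3*A*a - 6) = -3 + (-6 + 3*A*a) = -9 + 3*A*a)
(M(t(0), O(4, -2)*0) + 482)² = ((-9 + 3*(-2)*(5*0)) + 482)² = ((-9 + 3*(-2)*0) + 482)² = ((-9 + 0) + 482)² = (-9 + 482)² = 473² = 223729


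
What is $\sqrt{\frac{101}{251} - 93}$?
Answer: $\frac{i \sqrt{5833742}}{251} \approx 9.6228 i$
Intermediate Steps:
$\sqrt{\frac{101}{251} - 93} = \sqrt{- \frac{23242}{251}} = \frac{i \sqrt{5833742}}{251}$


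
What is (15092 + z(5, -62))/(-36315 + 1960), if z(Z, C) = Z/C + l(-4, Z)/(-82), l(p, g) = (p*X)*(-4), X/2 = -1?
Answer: -38364651/87330410 ≈ -0.43930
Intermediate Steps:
X = -2 (X = 2*(-1) = -2)
l(p, g) = 8*p (l(p, g) = (p*(-2))*(-4) = -2*p*(-4) = 8*p)
z(Z, C) = 16/41 + Z/C (z(Z, C) = Z/C + (8*(-4))/(-82) = Z/C - 32*(-1/82) = Z/C + 16/41 = 16/41 + Z/C)
(15092 + z(5, -62))/(-36315 + 1960) = (15092 + (16/41 + 5/(-62)))/(-36315 + 1960) = (15092 + (16/41 + 5*(-1/62)))/(-34355) = (15092 + (16/41 - 5/62))*(-1/34355) = (15092 + 787/2542)*(-1/34355) = (38364651/2542)*(-1/34355) = -38364651/87330410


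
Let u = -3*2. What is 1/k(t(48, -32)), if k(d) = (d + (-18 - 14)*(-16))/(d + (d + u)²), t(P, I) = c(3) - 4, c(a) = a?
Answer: 48/511 ≈ 0.093933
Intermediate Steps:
u = -6
t(P, I) = -1 (t(P, I) = 3 - 4 = -1)
k(d) = (512 + d)/(d + (-6 + d)²) (k(d) = (d + (-18 - 14)*(-16))/(d + (d - 6)²) = (d - 32*(-16))/(d + (-6 + d)²) = (d + 512)/(d + (-6 + d)²) = (512 + d)/(d + (-6 + d)²))
1/k(t(48, -32)) = 1/((512 - 1)/(-1 + (-6 - 1)²)) = 1/(511/(-1 + (-7)²)) = 1/(511/(-1 + 49)) = 1/(511/48) = 48/511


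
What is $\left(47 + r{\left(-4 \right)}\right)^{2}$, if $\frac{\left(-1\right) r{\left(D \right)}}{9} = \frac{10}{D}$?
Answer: $\frac{19321}{4} \approx 4830.3$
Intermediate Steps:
$r{\left(D \right)} = - \frac{90}{D}$ ($r{\left(D \right)} = - 9 \frac{10}{D} = - \frac{90}{D}$)
$\left(47 + r{\left(-4 \right)}\right)^{2} = \left(47 - \frac{90}{-4}\right)^{2} = \left(47 - - \frac{45}{2}\right)^{2} = \left(47 + \frac{45}{2}\right)^{2} = \left(\frac{139}{2}\right)^{2} = \frac{19321}{4}$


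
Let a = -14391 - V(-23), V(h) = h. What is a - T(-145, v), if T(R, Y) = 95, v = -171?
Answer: -14463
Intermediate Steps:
a = -14368 (a = -14391 - 1*(-23) = -14391 + 23 = -14368)
a - T(-145, v) = -14368 - 1*95 = -14368 - 95 = -14463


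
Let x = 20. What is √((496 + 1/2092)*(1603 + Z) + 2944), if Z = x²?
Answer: √1090213241681/1046 ≈ 998.21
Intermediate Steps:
Z = 400 (Z = 20² = 400)
√((496 + 1/2092)*(1603 + Z) + 2944) = √((496 + 1/2092)*(1603 + 400) + 2944) = √((496 + 1/2092)*2003 + 2944) = √((1037633/2092)*2003 + 2944) = √(2078378899/2092 + 2944) = √(2084537747/2092) = √1090213241681/1046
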